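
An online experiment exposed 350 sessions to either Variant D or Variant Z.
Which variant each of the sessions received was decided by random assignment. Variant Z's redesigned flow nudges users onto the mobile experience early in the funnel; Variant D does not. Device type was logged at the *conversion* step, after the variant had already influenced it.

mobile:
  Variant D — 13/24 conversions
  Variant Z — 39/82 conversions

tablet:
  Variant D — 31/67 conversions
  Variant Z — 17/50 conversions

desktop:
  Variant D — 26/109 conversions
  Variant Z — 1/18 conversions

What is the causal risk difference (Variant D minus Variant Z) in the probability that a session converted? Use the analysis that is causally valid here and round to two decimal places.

-0.03

Variant D is higher inside every device type stratum but Variant Z is higher in aggregate. Whether to stratify depends on how device type relates to the variant.
Because the variant influences device type, device type is a post-treatment mediator, not a confounder. Stratifying on it would bias the estimate; the causal effect is the crude pooled difference.
The causal difference is the pooled difference: 0.350 − 0.380 = -0.030.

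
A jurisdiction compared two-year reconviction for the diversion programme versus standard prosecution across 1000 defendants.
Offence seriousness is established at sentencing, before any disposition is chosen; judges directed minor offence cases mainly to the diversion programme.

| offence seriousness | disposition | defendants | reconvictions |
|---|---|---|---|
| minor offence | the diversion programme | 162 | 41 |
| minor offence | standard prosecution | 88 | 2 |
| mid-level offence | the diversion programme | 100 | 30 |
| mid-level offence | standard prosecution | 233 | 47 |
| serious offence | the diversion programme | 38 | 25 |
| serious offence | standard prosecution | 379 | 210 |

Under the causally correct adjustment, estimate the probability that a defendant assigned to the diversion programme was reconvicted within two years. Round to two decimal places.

0.44

Offence seriousness differs across dispositions for reasons unrelated to any effect of the disposition itself, and it separately predicts the outcome — a classic confounder. We must compare within offence seriousness levels.
Standardising the diversion programme to the population offence seriousness mix: 0.250·41/162 + 0.333·30/100 + 0.417·25/38 = 0.438.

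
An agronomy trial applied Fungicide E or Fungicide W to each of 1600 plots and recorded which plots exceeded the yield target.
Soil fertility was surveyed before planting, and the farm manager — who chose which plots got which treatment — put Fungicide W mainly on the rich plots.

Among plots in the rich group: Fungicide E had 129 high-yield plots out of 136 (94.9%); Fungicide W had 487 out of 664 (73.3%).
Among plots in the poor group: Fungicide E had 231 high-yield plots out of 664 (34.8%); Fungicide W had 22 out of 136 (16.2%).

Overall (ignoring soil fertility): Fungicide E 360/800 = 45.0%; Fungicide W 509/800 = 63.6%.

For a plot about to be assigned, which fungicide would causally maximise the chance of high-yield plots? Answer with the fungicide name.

Soil fertility satisfies the back-door criterion: it is not a descendant of the fungicide, and it blocks the spurious path from fungicide to outcome. Adjusting for it (i.e., using the within-soil fertility rates) gives the causal effect.
Within each level — rich: 94.9% vs 73.3%; poor: 34.8% vs 16.2% — Fungicide E is higher every time.

Fungicide E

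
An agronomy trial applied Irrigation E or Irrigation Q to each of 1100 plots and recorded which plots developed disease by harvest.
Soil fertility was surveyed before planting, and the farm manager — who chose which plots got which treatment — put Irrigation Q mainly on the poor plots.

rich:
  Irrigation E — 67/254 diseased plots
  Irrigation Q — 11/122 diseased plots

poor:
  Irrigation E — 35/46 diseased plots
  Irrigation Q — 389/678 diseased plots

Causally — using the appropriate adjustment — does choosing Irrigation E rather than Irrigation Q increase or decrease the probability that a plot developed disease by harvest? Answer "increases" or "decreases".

Here soil fertility is a common cause — it drives both which irrigation a case falls under and the outcome. The crude comparison mixes populations; the stratum-specific rates are the causally relevant ones.
Within each level — rich: 26.4% vs 9.0%; poor: 76.1% vs 57.4% — Irrigation Q is lower every time.

increases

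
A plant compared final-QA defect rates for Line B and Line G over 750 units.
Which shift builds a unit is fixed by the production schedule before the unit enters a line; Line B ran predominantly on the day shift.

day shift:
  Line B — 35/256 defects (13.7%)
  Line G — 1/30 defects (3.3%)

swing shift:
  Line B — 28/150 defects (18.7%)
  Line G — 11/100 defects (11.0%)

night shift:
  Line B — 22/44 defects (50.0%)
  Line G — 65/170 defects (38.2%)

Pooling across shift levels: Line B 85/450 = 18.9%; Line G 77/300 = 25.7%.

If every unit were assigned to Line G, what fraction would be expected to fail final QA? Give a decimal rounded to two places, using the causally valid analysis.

Line G is lower inside every shift stratum but Line B is lower in aggregate. Whether to stratify depends on how shift relates to the line.
Nothing the line does changes shift; the imbalance is an allocation artefact. With shift also predicting the outcome, the pooled figure is confounded, and the within-stratum comparison is the causal one.
Standardising Line G to the population shift mix: 0.381·1/30 + 0.333·11/100 + 0.285·65/170 = 0.158.

0.16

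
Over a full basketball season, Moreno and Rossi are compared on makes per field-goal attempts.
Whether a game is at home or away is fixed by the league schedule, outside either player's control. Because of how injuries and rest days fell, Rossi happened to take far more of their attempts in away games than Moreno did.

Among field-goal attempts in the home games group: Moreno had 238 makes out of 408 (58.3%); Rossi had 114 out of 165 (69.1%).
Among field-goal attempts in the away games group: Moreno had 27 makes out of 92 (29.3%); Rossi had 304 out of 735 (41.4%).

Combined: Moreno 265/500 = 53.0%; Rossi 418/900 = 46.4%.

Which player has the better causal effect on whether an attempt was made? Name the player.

Rossi

The imbalance in game venue arose from how field-goal attempts were allocated, not from anything the player did; and game venue independently affects the outcome. The pooled gap is confounded — condition on game venue.
Within each level — home games: 58.3% vs 69.1%; away games: 29.3% vs 41.4% — Rossi is higher every time.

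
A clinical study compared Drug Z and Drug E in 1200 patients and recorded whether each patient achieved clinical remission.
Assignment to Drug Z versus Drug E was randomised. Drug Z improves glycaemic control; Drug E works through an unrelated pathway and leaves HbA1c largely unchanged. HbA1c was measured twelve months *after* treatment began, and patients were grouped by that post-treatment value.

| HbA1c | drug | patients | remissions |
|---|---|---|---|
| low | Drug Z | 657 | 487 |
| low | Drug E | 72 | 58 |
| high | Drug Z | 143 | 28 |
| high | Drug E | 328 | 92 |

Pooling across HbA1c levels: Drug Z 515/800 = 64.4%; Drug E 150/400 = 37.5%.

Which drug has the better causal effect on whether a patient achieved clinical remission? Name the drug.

Drug Z

HbA1c here is a post-treatment variable shaped by the drug; conditioning on it would introduce bias rather than remove it. The overall comparison is the causal one.
Pooled: Drug Z 64.4% vs Drug E 37.5%; Drug Z is higher overall.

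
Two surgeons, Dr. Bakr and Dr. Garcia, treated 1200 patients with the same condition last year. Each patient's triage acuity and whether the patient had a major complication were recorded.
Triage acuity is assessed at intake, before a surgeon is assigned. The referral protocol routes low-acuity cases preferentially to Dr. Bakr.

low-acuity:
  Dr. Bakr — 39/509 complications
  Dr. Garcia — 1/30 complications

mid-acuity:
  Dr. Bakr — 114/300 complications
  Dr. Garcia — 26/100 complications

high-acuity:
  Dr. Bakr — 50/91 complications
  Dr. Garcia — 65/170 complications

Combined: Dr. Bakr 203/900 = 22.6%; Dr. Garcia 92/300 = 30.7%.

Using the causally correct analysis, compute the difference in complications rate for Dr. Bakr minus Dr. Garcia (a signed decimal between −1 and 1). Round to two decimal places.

+0.10

Triage acuity is set before the surgeon has any effect — it is not caused by the surgeon — and it independently drives the outcome. That makes it a confounder, so the causal comparison is within triage acuity levels.
Adjusting over the population distribution of triage acuity: 0.449·(0.077−0.033) + 0.333·(0.380−0.260) + 0.217·(0.549−0.382) = +0.096.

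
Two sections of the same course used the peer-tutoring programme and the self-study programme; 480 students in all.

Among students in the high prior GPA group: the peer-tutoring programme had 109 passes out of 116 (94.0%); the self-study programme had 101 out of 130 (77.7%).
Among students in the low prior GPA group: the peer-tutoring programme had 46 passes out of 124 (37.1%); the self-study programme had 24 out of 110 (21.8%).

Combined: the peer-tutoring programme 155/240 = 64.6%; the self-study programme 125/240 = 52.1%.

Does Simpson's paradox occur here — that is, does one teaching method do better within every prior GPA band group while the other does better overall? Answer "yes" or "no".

Within each prior GPA band level (high prior GPA 94.0% vs 77.7%; low prior GPA 37.1% vs 21.8%), the peer-tutoring programme has the higher rate every time. Pooled: 64.6% vs 52.1% — the peer-tutoring programme has the higher rate overall. They agree.

no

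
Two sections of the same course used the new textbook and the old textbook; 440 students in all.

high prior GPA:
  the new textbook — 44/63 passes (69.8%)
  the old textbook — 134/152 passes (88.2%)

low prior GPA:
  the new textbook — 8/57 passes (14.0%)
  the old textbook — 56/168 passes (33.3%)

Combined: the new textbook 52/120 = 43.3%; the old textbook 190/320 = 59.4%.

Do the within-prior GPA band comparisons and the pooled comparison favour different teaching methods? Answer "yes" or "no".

Within each prior GPA band level (high prior GPA 69.8% vs 88.2%; low prior GPA 14.0% vs 33.3%), the old textbook has the higher rate every time. Pooled: 43.3% vs 59.4% — the old textbook has the higher rate overall. They agree.

no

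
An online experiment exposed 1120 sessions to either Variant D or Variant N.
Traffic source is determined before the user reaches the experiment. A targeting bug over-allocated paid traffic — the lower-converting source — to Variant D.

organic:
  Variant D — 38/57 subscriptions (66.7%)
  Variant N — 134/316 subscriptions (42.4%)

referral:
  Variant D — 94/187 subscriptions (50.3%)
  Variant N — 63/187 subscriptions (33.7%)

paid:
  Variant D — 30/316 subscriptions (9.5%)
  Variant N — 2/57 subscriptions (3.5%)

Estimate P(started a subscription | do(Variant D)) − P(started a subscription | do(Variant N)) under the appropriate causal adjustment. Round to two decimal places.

+0.16

Since traffic source is a pre-existing factor (not a product of the variant) and it affects the outcome on its own, it is a confounder. The stratified rates, not the pooled rate, identify the causal effect.
Adjusting over the population distribution of traffic source: 0.333·(0.667−0.424) + 0.334·(0.503−0.337) + 0.333·(0.095−0.035) = +0.156.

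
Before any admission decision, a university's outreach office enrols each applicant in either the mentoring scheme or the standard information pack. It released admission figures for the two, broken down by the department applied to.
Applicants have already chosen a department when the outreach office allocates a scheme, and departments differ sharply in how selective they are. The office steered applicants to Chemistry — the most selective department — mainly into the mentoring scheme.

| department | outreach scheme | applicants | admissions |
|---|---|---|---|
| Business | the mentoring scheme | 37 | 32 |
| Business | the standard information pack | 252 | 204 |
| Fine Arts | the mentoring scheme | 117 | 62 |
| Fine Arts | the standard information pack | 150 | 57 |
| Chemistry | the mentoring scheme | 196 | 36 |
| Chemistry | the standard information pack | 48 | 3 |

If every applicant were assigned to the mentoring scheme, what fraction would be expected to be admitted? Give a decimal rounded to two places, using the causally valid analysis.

0.55

the mentoring scheme is higher inside every department stratum but the standard information pack is higher in aggregate. Whether to stratify depends on how department relates to the outreach scheme.
Since department is a pre-existing factor (not a product of the outreach scheme) and it affects the outcome on its own, it is a confounder. The stratified rates, not the pooled rate, identify the causal effect.
Standardising the mentoring scheme to the population department mix: 0.361·32/37 + 0.334·62/117 + 0.305·36/196 = 0.545.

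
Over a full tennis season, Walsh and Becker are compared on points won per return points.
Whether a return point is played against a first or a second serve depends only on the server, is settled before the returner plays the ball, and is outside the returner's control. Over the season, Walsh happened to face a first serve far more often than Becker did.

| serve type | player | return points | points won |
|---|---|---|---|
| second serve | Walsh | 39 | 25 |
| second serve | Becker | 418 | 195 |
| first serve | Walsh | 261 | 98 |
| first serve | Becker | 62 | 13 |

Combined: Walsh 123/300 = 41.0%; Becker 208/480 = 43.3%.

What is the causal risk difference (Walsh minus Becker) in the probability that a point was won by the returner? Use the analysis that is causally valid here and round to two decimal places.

Within every serve type level Walsh has the higher rate, yet pooled Becker does — Simpson's reversal.
The imbalance in serve type arose from how return points were allocated, not from anything the player did; and serve type independently affects the outcome. The pooled gap is confounded — condition on serve type.
Adjusting over the population distribution of serve type: 0.586·(0.641−0.467) + 0.414·(0.375−0.210) = +0.171.

+0.17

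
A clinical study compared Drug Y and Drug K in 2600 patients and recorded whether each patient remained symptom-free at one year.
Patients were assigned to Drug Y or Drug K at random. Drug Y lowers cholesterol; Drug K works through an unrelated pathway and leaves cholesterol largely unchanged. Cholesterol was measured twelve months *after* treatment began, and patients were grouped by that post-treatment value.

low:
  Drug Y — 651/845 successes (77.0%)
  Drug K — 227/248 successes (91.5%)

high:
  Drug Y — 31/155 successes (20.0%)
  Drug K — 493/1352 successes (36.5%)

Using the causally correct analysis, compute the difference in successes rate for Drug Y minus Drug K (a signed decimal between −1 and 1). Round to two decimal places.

Cholesterol is recorded after the drug and is itself shifted by it — it sits on the causal path from drug to outcome. Conditioning on a mediator would strip out part of the effect we want; the pooled comparison gives the total causal effect.
The causal difference is the pooled difference: 0.682 − 0.450 = +0.232.

+0.23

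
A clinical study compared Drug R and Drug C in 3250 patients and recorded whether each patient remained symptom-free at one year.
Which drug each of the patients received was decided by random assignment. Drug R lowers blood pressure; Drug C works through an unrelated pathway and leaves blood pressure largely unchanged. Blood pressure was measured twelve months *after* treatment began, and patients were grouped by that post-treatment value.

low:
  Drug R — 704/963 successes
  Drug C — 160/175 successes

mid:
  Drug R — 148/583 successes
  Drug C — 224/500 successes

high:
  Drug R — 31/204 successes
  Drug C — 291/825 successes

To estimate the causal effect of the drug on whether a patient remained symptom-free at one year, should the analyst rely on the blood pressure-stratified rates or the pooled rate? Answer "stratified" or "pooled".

pooled

The stratified and pooled comparisons disagree (Drug C wins within each blood pressure; Drug R wins overall), so the answer turns on the causal role of blood pressure.
Blood pressure here is a post-treatment variable shaped by the drug; conditioning on it would introduce bias rather than remove it. The overall comparison is the causal one.
Pooled: Drug R 50.5% vs Drug C 45.0%; Drug R is higher overall.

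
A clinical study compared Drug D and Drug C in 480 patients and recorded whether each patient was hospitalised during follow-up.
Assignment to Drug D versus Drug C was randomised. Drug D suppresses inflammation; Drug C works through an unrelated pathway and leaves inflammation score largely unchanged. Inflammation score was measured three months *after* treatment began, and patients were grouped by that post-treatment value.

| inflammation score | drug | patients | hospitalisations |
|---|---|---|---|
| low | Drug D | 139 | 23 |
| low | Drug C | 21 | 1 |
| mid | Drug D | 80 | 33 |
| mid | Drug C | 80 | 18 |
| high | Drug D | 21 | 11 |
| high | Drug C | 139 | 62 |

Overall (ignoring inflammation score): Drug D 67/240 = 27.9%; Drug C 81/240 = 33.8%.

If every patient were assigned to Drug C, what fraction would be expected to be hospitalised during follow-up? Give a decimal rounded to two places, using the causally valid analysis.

Because the drug influences inflammation score, inflammation score is a post-treatment mediator, not a confounder. Stratifying on it would bias the estimate; the causal effect is the crude pooled difference.
So P(outcome | do(Drug C)) is just the pooled rate for Drug C: 81/240 = 0.338.

0.34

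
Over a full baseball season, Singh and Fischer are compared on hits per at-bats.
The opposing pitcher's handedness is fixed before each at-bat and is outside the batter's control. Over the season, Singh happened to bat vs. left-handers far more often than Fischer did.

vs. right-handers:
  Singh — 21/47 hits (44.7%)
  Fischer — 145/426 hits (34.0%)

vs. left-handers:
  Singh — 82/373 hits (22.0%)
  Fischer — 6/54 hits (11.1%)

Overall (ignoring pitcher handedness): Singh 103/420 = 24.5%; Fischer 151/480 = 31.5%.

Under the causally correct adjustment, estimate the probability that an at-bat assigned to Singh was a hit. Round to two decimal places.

The pitcher handedness-specific comparison favours Singh throughout, but the pooled figures favour Fischer. The question is whether to condition on pitcher handedness.
Pitcher handedness differs across players for reasons unrelated to any effect of the player itself, and it separately predicts the outcome — a classic confounder. We must compare within pitcher handedness levels.
Standardising Singh to the population pitcher handedness mix: 0.526·21/47 + 0.474·82/373 = 0.339.

0.34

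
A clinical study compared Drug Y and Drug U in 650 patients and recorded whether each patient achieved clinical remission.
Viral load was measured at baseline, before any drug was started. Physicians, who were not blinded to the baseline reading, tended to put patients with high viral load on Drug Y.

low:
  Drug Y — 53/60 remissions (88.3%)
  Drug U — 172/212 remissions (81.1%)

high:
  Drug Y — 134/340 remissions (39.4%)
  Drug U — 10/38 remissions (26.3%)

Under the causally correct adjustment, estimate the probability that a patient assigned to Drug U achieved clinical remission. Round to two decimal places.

0.49

The stratified and pooled comparisons disagree (Drug Y wins within each viral load; Drug U wins overall), so the answer turns on the causal role of viral load.
Nothing the drug does changes viral load; the imbalance is an allocation artefact. With viral load also predicting the outcome, the pooled figure is confounded, and the within-stratum comparison is the causal one.
Standardising Drug U to the population viral load mix: 0.418·172/212 + 0.582·10/38 = 0.493.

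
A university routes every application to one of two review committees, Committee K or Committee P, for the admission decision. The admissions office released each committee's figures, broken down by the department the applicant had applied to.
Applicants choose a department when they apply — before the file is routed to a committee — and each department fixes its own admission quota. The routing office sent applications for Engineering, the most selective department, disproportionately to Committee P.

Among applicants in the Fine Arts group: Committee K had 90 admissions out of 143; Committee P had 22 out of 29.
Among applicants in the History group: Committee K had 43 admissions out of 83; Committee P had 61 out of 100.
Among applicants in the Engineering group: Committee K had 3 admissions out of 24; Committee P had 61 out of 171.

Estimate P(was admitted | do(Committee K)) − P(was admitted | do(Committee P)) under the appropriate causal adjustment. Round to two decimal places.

-0.15

The department-specific comparison favours Committee P throughout, but the pooled figures favour Committee K. The question is whether to condition on department.
Since department is a pre-existing factor (not a product of the review committee) and it affects the outcome on its own, it is a confounder. The stratified rates, not the pooled rate, identify the causal effect.
Adjusting over the population distribution of department: 0.313·(0.629−0.759) + 0.333·(0.518−0.610) + 0.355·(0.125−0.357) = -0.153.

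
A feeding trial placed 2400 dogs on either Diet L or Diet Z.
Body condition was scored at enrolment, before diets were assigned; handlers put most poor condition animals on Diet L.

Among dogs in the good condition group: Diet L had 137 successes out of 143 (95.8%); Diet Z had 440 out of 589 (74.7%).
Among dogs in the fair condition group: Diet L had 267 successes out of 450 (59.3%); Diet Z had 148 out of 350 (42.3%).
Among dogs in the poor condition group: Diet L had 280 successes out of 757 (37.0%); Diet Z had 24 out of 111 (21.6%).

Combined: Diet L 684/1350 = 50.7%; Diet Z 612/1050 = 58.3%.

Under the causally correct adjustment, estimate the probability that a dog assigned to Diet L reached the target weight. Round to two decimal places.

0.62

Within every starting body condition level Diet L has the higher rate, yet pooled Diet Z does — Simpson's reversal.
Starting body condition is set before the diet has any effect — it is not caused by the diet — and it independently drives the outcome. That makes it a confounder, so the causal comparison is within starting body condition levels.
Standardising Diet L to the population starting body condition mix: 0.305·137/143 + 0.333·267/450 + 0.362·280/757 = 0.624.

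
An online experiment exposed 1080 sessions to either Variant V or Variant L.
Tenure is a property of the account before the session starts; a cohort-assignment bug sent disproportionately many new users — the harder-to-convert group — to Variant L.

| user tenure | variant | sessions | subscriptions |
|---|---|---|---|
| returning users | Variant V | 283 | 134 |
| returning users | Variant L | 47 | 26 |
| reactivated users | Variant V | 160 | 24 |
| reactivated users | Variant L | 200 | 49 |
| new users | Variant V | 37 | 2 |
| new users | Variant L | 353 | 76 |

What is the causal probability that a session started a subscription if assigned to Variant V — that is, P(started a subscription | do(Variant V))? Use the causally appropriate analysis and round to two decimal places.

0.21

Here user tenure is a common cause — it drives both which variant a case falls under and the outcome. The crude comparison mixes populations; the stratum-specific rates are the causally relevant ones.
Standardising Variant V to the population user tenure mix: 0.306·134/283 + 0.333·24/160 + 0.361·2/37 = 0.214.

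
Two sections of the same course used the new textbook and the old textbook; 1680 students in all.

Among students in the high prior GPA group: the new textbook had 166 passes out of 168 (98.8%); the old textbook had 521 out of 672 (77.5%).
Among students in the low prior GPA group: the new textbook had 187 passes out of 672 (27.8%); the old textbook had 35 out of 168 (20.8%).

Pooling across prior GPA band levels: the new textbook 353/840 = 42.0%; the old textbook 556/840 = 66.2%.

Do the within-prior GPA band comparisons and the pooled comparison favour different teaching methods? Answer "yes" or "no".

Within each prior GPA band level (high prior GPA 98.8% vs 77.5%; low prior GPA 27.8% vs 20.8%), the new textbook has the higher rate every time. Pooled: 42.0% vs 66.2% — the old textbook has the higher rate overall. The two comparisons disagree.

yes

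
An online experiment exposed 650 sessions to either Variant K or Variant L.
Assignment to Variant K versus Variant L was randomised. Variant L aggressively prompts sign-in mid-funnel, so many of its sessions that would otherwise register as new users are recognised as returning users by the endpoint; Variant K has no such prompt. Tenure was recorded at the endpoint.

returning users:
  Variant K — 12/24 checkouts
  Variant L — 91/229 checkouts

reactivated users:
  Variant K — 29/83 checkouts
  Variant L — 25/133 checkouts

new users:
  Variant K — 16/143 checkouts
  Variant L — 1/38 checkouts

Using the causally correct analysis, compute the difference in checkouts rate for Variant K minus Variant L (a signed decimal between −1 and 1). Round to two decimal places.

Variant K is higher inside every user tenure stratum but Variant L is higher in aggregate. Whether to stratify depends on how user tenure relates to the variant.
User tenure here is a post-treatment variable shaped by the variant; conditioning on it would introduce bias rather than remove it. The overall comparison is the causal one.
The causal difference is the pooled difference: 0.228 − 0.292 = -0.065.

-0.06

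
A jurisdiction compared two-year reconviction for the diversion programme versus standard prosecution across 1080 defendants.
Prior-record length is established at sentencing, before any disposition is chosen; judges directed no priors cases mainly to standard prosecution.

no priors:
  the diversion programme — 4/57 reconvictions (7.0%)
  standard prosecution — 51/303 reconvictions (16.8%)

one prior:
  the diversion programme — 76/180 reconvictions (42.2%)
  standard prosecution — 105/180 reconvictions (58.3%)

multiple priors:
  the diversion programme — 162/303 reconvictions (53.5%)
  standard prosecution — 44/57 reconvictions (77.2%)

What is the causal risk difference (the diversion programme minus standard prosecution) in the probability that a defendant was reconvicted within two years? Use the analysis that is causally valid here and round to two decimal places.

Since prior-record length is a pre-existing factor (not a product of the disposition) and it affects the outcome on its own, it is a confounder. The stratified rates, not the pooled rate, identify the causal effect.
Adjusting over the population distribution of prior-record length: 0.333·(0.070−0.168) + 0.333·(0.422−0.583) + 0.333·(0.535−0.772) = -0.166.

-0.17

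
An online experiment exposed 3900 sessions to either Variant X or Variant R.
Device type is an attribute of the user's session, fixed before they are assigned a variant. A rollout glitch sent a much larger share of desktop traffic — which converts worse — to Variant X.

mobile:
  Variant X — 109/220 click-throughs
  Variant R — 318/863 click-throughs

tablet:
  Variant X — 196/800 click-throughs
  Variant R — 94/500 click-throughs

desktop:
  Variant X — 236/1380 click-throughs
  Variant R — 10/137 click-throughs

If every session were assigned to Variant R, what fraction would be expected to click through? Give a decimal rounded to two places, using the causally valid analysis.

0.19

Device type is set before the variant has any effect — it is not caused by the variant — and it independently drives the outcome. That makes it a confounder, so the causal comparison is within device type levels.
Standardising Variant R to the population device type mix: 0.278·318/863 + 0.333·94/500 + 0.389·10/137 = 0.193.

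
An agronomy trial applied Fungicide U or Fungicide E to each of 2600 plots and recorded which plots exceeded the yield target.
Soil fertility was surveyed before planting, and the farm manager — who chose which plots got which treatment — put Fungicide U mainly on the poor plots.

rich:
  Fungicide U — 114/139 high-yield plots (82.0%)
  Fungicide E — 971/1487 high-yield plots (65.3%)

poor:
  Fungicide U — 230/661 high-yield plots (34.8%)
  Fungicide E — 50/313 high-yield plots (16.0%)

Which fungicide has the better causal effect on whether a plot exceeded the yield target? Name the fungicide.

Soil fertility satisfies the back-door criterion: it is not a descendant of the fungicide, and it blocks the spurious path from fungicide to outcome. Adjusting for it (i.e., using the within-soil fertility rates) gives the causal effect.
Within each level — rich: 82.0% vs 65.3%; poor: 34.8% vs 16.0% — Fungicide U is higher every time.

Fungicide U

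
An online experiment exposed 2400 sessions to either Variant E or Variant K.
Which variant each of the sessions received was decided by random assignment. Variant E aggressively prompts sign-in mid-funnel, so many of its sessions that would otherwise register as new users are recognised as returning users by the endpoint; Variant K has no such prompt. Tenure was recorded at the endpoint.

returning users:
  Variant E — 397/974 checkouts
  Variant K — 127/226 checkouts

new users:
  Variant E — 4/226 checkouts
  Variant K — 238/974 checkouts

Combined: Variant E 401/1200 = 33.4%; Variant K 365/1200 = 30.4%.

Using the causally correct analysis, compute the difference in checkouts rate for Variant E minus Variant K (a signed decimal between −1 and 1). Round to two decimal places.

+0.03

User tenure here is a post-treatment variable shaped by the variant; conditioning on it would introduce bias rather than remove it. The overall comparison is the causal one.
The causal difference is the pooled difference: 0.334 − 0.304 = +0.030.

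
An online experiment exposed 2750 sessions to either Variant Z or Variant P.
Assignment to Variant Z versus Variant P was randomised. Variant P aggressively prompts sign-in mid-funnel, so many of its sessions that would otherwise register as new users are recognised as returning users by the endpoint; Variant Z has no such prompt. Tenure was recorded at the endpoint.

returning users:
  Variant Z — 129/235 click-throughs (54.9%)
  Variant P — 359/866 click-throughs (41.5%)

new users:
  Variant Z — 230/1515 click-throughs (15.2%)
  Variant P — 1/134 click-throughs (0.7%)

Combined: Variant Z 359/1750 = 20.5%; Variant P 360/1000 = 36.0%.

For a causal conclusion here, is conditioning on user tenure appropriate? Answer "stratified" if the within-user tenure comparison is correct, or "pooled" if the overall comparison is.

Within every user tenure level Variant Z has the higher rate, yet pooled Variant P does — Simpson's reversal.
User tenure is recorded after the variant and is itself shifted by it — it sits on the causal path from variant to outcome. Conditioning on a mediator would strip out part of the effect we want; the pooled comparison gives the total causal effect.
Pooled: Variant Z 20.5% vs Variant P 36.0%; Variant P is higher overall.

pooled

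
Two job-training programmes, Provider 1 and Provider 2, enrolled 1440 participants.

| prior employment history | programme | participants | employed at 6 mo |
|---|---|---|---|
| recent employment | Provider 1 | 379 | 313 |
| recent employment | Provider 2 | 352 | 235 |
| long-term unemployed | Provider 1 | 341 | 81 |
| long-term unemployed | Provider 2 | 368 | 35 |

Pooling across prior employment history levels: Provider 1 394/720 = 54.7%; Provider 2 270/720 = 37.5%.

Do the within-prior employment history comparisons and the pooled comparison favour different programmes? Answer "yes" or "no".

Within each prior employment history level (recent employment 82.6% vs 66.8%; long-term unemployed 23.8% vs 9.5%), Provider 1 has the higher rate every time. Pooled: 54.7% vs 37.5% — Provider 1 has the higher rate overall. They agree.

no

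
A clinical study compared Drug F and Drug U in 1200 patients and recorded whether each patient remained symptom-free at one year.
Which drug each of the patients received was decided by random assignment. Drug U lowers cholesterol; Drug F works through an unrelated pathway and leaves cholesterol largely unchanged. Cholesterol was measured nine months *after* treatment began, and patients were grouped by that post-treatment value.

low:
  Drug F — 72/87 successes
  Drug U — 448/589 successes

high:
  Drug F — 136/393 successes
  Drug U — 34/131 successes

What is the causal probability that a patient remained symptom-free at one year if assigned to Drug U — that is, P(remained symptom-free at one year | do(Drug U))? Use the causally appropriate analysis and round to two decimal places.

0.67

Within every cholesterol level Drug F has the higher rate, yet pooled Drug U does — Simpson's reversal.
Cholesterol here is a post-treatment variable shaped by the drug; conditioning on it would introduce bias rather than remove it. The overall comparison is the causal one.
So P(outcome | do(Drug U)) is just the pooled rate for Drug U: 482/720 = 0.669.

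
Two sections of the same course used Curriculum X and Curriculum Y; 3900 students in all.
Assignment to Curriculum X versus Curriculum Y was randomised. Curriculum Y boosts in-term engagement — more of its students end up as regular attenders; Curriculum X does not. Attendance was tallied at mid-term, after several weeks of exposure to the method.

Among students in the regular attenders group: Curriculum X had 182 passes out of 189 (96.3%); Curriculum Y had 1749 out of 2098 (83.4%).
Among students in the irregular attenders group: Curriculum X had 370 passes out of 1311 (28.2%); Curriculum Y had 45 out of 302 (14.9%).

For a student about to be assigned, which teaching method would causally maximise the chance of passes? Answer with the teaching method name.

Curriculum X is higher inside every mid-term attendance stratum but Curriculum Y is higher in aggregate. Whether to stratify depends on how mid-term attendance relates to the teaching method.
Mid-term attendance is downstream of the teaching method. One should not condition on a consequence of treatment, so the overall rates are the right comparison.
Pooled: Curriculum X 36.8% vs Curriculum Y 74.8%; Curriculum Y is higher overall.

Curriculum Y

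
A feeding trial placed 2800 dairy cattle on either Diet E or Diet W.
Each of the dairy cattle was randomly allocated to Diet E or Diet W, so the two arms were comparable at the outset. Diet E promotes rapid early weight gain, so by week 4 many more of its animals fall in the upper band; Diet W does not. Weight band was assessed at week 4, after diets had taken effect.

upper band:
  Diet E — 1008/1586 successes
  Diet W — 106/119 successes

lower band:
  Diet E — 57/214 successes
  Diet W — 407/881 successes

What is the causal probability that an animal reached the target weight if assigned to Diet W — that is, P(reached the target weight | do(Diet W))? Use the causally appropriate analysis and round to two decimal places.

Because the diet influences week-4 weight band, week-4 weight band is a post-treatment mediator, not a confounder. Stratifying on it would bias the estimate; the causal effect is the crude pooled difference.
So P(outcome | do(Diet W)) is just the pooled rate for Diet W: 513/1000 = 0.513.

0.51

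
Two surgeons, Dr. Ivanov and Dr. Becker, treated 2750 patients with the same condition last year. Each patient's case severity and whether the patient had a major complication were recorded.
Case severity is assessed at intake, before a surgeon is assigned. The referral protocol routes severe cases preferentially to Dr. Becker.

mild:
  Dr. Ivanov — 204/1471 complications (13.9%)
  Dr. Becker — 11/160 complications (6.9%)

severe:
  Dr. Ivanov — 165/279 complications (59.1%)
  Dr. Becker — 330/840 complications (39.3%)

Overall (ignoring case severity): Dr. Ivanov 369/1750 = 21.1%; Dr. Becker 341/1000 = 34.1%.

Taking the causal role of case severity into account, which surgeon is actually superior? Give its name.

Since case severity is a pre-existing factor (not a product of the surgeon) and it affects the outcome on its own, it is a confounder. The stratified rates, not the pooled rate, identify the causal effect.
Within each level — mild: 13.9% vs 6.9%; severe: 59.1% vs 39.3% — Dr. Becker is lower every time.

Dr. Becker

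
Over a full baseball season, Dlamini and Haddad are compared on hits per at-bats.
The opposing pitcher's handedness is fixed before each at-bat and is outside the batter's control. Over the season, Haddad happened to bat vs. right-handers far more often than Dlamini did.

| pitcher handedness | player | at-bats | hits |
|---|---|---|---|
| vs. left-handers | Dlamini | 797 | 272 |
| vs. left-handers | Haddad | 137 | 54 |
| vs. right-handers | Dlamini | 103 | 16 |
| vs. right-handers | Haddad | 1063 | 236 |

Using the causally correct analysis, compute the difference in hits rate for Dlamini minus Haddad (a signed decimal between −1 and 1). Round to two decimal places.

-0.06

Pitcher handedness differs across players for reasons unrelated to any effect of the player itself, and it separately predicts the outcome — a classic confounder. We must compare within pitcher handedness levels.
Adjusting over the population distribution of pitcher handedness: 0.445·(0.341−0.394) + 0.555·(0.155−0.222) = -0.061.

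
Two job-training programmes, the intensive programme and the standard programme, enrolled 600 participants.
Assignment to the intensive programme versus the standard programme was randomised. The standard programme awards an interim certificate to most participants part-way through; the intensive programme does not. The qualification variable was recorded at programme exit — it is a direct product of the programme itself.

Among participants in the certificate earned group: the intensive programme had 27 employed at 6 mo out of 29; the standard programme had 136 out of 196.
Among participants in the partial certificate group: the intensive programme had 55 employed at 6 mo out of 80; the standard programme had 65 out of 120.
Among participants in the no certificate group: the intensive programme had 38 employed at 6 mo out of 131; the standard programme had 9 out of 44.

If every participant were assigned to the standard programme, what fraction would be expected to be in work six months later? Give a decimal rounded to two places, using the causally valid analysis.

Qualification attained during the programme here is a post-treatment variable shaped by the programme; conditioning on it would introduce bias rather than remove it. The overall comparison is the causal one.
So P(outcome | do(the standard programme)) is just the pooled rate for the standard programme: 210/360 = 0.583.

0.58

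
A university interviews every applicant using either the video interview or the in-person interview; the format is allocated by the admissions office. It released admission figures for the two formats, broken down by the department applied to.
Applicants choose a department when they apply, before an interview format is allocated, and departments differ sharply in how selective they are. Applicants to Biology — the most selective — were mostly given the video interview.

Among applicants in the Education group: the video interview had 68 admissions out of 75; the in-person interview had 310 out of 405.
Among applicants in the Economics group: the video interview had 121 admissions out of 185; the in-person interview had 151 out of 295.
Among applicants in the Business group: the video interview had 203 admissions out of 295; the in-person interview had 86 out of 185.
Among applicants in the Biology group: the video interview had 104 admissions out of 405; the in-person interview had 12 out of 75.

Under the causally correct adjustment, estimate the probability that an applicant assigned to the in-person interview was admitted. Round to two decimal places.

0.48

Within every department level the video interview has the higher rate, yet pooled the in-person interview does — Simpson's reversal.
Department is set before the interview format has any effect — it is not caused by the interview format — and it independently drives the outcome. That makes it a confounder, so the causal comparison is within department levels.
Standardising the in-person interview to the population department mix: 0.250·310/405 + 0.250·151/295 + 0.250·86/185 + 0.250·12/75 = 0.476.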